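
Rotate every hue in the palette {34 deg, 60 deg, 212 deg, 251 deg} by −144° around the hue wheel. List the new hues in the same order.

34 − 144 = -110 → -110 + 360 = 250°
60 − 144 = -84 → -84 + 360 = 276°
212 − 144 = 68°
251 − 144 = 107°

250°, 276°, 68°, 107°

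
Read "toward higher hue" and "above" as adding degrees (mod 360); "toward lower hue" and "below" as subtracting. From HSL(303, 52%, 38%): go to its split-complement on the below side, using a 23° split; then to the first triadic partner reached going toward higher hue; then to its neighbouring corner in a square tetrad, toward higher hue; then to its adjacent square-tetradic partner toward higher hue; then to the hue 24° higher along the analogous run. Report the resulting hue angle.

64°

303 + 157 = 460 → 460 − 360 = 100°   (split-comp 23° ↓)
100 + 120 = 220°   (triadic ↑)
220 + 90 = 310°   (square ↑)
310 + 90 = 400 → 400 − 360 = 40°   (square ↑)
40 + 24 = 64°   (analog 24° ↑)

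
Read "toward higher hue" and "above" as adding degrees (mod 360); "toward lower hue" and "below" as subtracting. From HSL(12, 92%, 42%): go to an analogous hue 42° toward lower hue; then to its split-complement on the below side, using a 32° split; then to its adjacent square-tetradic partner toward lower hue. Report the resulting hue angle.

28°

12 − 42 = -30 → -30 + 360 = 330°   (analog 42° ↓)
330 + 148 = 478 → 478 − 360 = 118°   (split-comp 32° ↓)
118 − 90 = 28°   (square ↓)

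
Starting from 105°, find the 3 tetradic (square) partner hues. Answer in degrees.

195°, 285°, and 15°

105 + 90 = 195°
105 + 180 = 285°
105 + 270 = 375 → 375 − 360 = 15°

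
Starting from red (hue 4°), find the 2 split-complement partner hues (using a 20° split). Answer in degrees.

164° and 204°

Split-complementary hues sit 20° either side of the complement.
Complement of 4°: 4 + 180 = 184°
184 − 20 = 164°
184 + 20 = 204°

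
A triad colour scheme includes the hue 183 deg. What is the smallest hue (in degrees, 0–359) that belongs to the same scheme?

A triad places three hues 120° apart.
The full set through 183° is {63°, 183°, 303°}.

63°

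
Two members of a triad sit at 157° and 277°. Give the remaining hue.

A triad spaces three hues 120° apart.
The full set is {37°, 157°, 277°}.

37°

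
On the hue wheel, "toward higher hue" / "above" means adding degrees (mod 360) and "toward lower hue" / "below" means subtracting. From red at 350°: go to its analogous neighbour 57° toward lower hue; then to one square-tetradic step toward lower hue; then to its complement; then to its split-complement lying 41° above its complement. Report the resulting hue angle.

analog 57° ↓ −57°: 350 − 57 = 293°
square ↓ −90°: 293 − 90 = 203°
complement +180°: 203 + 180 = 383 → 383 − 360 = 23°
split-comp 41° ↑ +221°: 23 + 221 = 244°

244°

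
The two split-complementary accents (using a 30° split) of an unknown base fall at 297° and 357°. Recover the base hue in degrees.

The accents sit 30° either side of the complement, so the complement is their short-arc midpoint on the wheel.
Short-arc midpoint of 297° and 357°: 327°.
Base is 180° from the complement: 327 − 180 = 147°

147°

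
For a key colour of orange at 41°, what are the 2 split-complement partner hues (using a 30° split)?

Split-complementary hues sit 30° either side of the complement.
Complement of 41°: 41 + 180 = 221°
221 − 30 = 191°
221 + 30 = 251°

191° and 251°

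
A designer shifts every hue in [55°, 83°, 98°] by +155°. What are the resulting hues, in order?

210°, 238°, 253°

55 + 155 = 210°
83 + 155 = 238°
98 + 155 = 253°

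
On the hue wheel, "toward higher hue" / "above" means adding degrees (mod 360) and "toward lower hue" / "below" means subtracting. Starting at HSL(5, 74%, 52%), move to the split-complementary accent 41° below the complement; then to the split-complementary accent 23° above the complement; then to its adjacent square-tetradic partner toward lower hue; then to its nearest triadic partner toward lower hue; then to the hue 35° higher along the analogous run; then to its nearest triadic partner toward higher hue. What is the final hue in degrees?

split-comp 41° ↓ +139°: 5 + 139 = 144°
split-comp 23° ↑ +203°: 144 + 203 = 347°
square ↓ −90°: 347 − 90 = 257°
triadic ↓ −120°: 257 − 120 = 137°
analog 35° ↑ +35°: 137 + 35 = 172°
triadic ↑ +120°: 172 + 120 = 292°

292°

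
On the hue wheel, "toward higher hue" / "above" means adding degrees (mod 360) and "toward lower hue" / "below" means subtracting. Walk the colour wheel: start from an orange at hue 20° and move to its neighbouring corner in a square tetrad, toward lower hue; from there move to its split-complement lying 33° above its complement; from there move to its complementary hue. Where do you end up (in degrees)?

square ↓ −90°: 20 − 90 = -70 → -70 + 360 = 290°
split-comp 33° ↑ +213°: 290 + 213 = 503 → 503 − 360 = 143°
complement +180°: 143 + 180 = 323°

323°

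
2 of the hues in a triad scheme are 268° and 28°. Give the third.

148°

A triad places three hues 120° apart.
The full set through 28° is {28°, 148°, 268°}.
Given {28°, 268°}, the missing hue is 148°.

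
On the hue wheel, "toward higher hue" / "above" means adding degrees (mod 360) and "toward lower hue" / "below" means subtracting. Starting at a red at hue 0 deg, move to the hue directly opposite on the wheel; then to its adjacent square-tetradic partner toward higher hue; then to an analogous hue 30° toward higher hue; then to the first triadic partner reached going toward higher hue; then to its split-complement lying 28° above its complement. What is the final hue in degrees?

268°

0 + 180 = 180°   (complement)
180 + 90 = 270°   (square ↑)
270 + 30 = 300°   (analog 30° ↑)
300 + 120 = 420 → 420 − 360 = 60°   (triadic ↑)
60 + 208 = 268°   (split-comp 28° ↑)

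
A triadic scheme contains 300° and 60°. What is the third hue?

A triad spaces three hues 120° apart.
The full set is {60°, 180°, 300°}.

180°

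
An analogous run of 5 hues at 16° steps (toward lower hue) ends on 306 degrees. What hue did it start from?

4 steps of 16° (toward lower hue) give a net shift of −64°.
Start = end − shift: 306 + 64 = 370 → 370 − 360 = 10°

10°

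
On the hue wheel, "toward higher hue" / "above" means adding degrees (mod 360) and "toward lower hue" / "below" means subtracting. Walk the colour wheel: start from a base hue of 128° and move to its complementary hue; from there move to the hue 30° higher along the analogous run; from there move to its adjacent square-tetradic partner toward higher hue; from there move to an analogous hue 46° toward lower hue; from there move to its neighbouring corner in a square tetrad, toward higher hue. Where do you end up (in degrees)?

128 + 180 = 308°   (complement)
308 + 30 = 338°   (analog 30° ↑)
338 + 90 = 428 → 428 − 360 = 68°   (square ↑)
68 − 46 = 22°   (analog 46° ↓)
22 + 90 = 112°   (square ↑)

112°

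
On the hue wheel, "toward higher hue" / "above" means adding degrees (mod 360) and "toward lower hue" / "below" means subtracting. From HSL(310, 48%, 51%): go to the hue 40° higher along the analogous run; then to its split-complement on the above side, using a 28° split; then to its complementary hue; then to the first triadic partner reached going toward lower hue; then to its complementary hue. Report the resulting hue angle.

analog 40° ↑ +40°: 310 + 40 = 350°
split-comp 28° ↑ +208°: 350 + 208 = 558 → 558 − 360 = 198°
complement +180°: 198 + 180 = 378 → 378 − 360 = 18°
triadic ↓ −120°: 18 − 120 = -102 → -102 + 360 = 258°
complement +180°: 258 + 180 = 438 → 438 − 360 = 78°

78°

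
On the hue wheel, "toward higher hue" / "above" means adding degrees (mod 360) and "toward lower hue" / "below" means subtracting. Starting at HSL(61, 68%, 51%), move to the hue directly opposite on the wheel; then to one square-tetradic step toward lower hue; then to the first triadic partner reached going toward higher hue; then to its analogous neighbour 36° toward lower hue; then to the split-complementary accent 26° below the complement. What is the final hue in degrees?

29°

+180° (complement): 61 + 180 = 241°
−90° (square ↓): 241 − 90 = 151°
+120° (triadic ↑): 151 + 120 = 271°
−36° (analog 36° ↓): 271 − 36 = 235°
+154° (split-comp 26° ↓): 235 + 154 = 389 → 389 − 360 = 29°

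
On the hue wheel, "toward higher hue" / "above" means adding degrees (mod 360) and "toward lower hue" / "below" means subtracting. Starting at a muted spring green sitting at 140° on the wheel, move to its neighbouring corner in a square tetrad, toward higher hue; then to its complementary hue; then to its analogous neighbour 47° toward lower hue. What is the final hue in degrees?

3°

square ↑ +90°: 140 + 90 = 230°
complement +180°: 230 + 180 = 410 → 410 − 360 = 50°
analog 47° ↓ −47°: 50 − 47 = 3°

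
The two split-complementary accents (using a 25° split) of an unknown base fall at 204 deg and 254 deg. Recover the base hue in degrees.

49°

The accents sit 25° either side of the complement, so the complement is their short-arc midpoint on the wheel.
Short-arc midpoint of 204° and 254°: 229°.
Base is 180° from the complement: 229 − 180 = 49°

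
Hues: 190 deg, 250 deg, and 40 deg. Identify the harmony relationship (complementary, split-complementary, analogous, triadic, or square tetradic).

Sort the hues: 40°, 190°, 250°.
Successive gaps around the wheel: 150°, 60°, 150°.
Two 150° gaps and one 60° gap — a base hue opposite a pair of accents 30° either side of its complement — is the split-complementary pattern.

split-complementary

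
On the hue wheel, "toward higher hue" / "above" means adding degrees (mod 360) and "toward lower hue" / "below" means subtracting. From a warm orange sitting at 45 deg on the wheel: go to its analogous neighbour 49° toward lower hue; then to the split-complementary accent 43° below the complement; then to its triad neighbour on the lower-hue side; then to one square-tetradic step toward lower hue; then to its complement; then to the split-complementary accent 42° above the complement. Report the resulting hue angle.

325°

45 − 49 = -4 → -4 + 360 = 356°   (analog 49° ↓)
356 + 137 = 493 → 493 − 360 = 133°   (split-comp 43° ↓)
133 − 120 = 13°   (triadic ↓)
13 − 90 = -77 → -77 + 360 = 283°   (square ↓)
283 + 180 = 463 → 463 − 360 = 103°   (complement)
103 + 222 = 325°   (split-comp 42° ↑)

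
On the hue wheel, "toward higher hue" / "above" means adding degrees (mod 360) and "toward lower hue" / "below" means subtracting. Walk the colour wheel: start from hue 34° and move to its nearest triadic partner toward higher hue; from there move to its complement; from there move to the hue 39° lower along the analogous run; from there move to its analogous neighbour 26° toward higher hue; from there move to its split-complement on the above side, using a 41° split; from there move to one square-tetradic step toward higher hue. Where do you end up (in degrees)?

triadic ↑ +120°: 34 + 120 = 154°
complement +180°: 154 + 180 = 334°
analog 39° ↓ −39°: 334 − 39 = 295°
analog 26° ↑ +26°: 295 + 26 = 321°
split-comp 41° ↑ +221°: 321 + 221 = 542 → 542 − 360 = 182°
square ↑ +90°: 182 + 90 = 272°

272°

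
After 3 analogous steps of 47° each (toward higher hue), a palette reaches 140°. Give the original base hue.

3 steps of 47° (toward higher hue) give a net shift of +141°.
Start = end − shift: 140 − 141 = -1 → -1 + 360 = 359°

359°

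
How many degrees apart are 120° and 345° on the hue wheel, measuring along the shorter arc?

|120 − 345| = 225.
The shorter arc is 360 − 225 = 135°.

135°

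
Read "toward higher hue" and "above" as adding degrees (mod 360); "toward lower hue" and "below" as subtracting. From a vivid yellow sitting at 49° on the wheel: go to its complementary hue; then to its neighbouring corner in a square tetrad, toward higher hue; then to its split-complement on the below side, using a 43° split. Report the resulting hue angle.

complement +180°: 49 + 180 = 229°
square ↑ +90°: 229 + 90 = 319°
split-comp 43° ↓ +137°: 319 + 137 = 456 → 456 − 360 = 96°

96°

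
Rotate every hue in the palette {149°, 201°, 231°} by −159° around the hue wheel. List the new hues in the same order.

149 − 159 = -10 → -10 + 360 = 350°
201 − 159 = 42°
231 − 159 = 72°

350°, 42°, 72°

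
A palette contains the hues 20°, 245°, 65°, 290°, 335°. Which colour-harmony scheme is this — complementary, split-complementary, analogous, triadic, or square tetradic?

analogous

Sort the hues: 20°, 65°, 245°, 290°, 335°.
Successive gaps around the wheel: 45°, 180°, 45°, 45°, 45°.
A run of hues at equal small steps (45°) with one large closing gap is an analogous group.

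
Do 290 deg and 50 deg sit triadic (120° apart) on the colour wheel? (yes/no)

Angular distance: |290 − 50| = 240; shorter arc = 360 − 240 = 120°.
Triadic (120° apart) requires 120°.

yes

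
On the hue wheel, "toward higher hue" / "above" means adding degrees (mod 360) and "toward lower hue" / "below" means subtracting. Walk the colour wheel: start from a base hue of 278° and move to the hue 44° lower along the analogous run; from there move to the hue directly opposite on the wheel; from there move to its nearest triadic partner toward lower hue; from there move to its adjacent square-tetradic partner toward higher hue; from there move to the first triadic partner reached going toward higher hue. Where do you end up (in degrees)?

144°

−44° (analog 44° ↓): 278 − 44 = 234°
+180° (complement): 234 + 180 = 414 → 414 − 360 = 54°
−120° (triadic ↓): 54 − 120 = -66 → -66 + 360 = 294°
+90° (square ↑): 294 + 90 = 384 → 384 − 360 = 24°
+120° (triadic ↑): 24 + 120 = 144°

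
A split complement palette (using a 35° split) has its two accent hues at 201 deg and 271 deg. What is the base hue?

The accents sit 35° either side of the complement, so the complement is their short-arc midpoint on the wheel.
Short-arc midpoint of 201° and 271°: 236°.
Base is 180° from the complement: 236 − 180 = 56°

56°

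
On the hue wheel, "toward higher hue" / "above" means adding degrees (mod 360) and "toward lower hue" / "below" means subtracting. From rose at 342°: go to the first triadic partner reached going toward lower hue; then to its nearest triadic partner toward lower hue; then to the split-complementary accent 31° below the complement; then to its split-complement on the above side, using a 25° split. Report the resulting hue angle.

triadic ↓ −120°: 342 − 120 = 222°
triadic ↓ −120°: 222 − 120 = 102°
split-comp 31° ↓ +149°: 102 + 149 = 251°
split-comp 25° ↑ +205°: 251 + 205 = 456 → 456 − 360 = 96°

96°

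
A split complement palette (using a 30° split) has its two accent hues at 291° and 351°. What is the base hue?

The accents sit 30° either side of the complement, so the complement is their short-arc midpoint on the wheel.
Short-arc midpoint of 291° and 351°: 321°.
Base is 180° from the complement: 321 − 180 = 141°

141°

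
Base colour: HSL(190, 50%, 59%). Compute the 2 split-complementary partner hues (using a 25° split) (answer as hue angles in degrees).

Complement of 190 deg: 190 + 180 = 370 → 370 − 360 = 10°
10 − 25 = -15 → -15 + 360 = 345°
10 + 25 = 35°

345° and 35°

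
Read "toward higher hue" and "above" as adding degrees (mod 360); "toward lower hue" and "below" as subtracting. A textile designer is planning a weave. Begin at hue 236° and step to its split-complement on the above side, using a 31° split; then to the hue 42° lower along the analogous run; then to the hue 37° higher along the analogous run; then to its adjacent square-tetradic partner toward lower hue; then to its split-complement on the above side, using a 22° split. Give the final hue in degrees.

194°

236 + 211 = 447 → 447 − 360 = 87°   (split-comp 31° ↑)
87 − 42 = 45°   (analog 42° ↓)
45 + 37 = 82°   (analog 37° ↑)
82 − 90 = -8 → -8 + 360 = 352°   (square ↓)
352 + 202 = 554 → 554 − 360 = 194°   (split-comp 22° ↑)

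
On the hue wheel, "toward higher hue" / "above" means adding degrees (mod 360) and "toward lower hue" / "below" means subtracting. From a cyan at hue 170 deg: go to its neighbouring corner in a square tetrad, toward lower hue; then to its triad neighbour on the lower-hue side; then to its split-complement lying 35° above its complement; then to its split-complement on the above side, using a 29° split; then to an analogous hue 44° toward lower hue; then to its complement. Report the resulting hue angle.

160°

170 − 90 = 80°   (square ↓)
80 − 120 = -40 → -40 + 360 = 320°   (triadic ↓)
320 + 215 = 535 → 535 − 360 = 175°   (split-comp 35° ↑)
175 + 209 = 384 → 384 − 360 = 24°   (split-comp 29° ↑)
24 − 44 = -20 → -20 + 360 = 340°   (analog 44° ↓)
340 + 180 = 520 → 520 − 360 = 160°   (complement)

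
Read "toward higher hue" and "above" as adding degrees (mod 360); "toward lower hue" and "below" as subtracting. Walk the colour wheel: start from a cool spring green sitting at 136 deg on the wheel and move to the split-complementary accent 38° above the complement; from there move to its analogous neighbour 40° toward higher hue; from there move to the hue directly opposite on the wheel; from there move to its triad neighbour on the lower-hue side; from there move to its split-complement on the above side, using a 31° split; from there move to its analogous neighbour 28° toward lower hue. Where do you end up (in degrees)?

+218° (split-comp 38° ↑): 136 + 218 = 354°
+40° (analog 40° ↑): 354 + 40 = 394 → 394 − 360 = 34°
+180° (complement): 34 + 180 = 214°
−120° (triadic ↓): 214 − 120 = 94°
+211° (split-comp 31° ↑): 94 + 211 = 305°
−28° (analog 28° ↓): 305 − 28 = 277°

277°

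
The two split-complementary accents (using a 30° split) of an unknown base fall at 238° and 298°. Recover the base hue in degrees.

The accents sit 30° either side of the complement, so the complement is their short-arc midpoint on the wheel.
Short-arc midpoint of 238° and 298°: 268°.
Base is 180° from the complement: 268 − 180 = 88°

88°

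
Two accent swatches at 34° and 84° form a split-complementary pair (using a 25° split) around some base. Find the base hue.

239°

The accents sit 25° either side of the complement, so the complement is their short-arc midpoint on the wheel.
Short-arc midpoint of 34° and 84°: 59°.
Base is 180° from the complement: 59 − 180 = -121 → -121 + 360 = 239°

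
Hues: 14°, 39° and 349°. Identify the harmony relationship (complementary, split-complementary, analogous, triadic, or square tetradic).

analogous

Sort the hues: 14°, 39°, 349°.
Successive gaps around the wheel: 25°, 310°, 25°.
A run of hues at equal small steps (25°) with one large closing gap is an analogous group.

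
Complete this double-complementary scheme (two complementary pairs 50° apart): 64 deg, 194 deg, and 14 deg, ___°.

244°

A rectangular tetradic uses two complementary pairs 50° apart: offsets 0°, 50°, 180°, 230°.
Among {14°, 64°, 194°}, 14° and 194° are a 180° pair.
The remaining hue 64° needs its own complement: 64 + 180 = 244°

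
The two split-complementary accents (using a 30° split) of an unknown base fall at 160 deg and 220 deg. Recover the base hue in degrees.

10°

The accents sit 30° either side of the complement, so the complement is their short-arc midpoint on the wheel.
Short-arc midpoint of 160° and 220°: 190°.
Base is 180° from the complement: 190 − 180 = 10°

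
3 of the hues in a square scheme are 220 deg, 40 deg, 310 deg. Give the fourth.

130°

A square tetradic scheme places four hues every 90°.
The full set through 40° is {40°, 130°, 220°, 310°}.
Given {40°, 220°, 310°}, the missing hue is 130°.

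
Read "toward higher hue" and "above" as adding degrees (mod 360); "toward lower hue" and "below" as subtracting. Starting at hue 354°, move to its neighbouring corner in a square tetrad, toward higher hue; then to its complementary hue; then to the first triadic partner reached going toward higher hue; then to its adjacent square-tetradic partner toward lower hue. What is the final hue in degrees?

square ↑ +90°: 354 + 90 = 444 → 444 − 360 = 84°
complement +180°: 84 + 180 = 264°
triadic ↑ +120°: 264 + 120 = 384 → 384 − 360 = 24°
square ↓ −90°: 24 − 90 = -66 → -66 + 360 = 294°

294°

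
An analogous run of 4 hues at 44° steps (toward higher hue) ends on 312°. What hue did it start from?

180°

3 steps of 44° (toward higher hue) give a net shift of +132°.
Start = end − shift: 312 − 132 = 180°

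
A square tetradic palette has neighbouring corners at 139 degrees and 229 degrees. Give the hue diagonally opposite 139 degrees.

319°

A square tetradic scheme places four hues 90° apart; opposite corners are 180° apart.
139 + 180 = 319°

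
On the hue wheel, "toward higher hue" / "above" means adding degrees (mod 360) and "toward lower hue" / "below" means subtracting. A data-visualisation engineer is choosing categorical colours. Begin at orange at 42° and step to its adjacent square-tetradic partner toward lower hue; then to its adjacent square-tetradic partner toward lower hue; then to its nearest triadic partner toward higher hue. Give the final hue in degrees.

342°

square ↓ −90°: 42 − 90 = -48 → -48 + 360 = 312°
square ↓ −90°: 312 − 90 = 222°
triadic ↑ +120°: 222 + 120 = 342°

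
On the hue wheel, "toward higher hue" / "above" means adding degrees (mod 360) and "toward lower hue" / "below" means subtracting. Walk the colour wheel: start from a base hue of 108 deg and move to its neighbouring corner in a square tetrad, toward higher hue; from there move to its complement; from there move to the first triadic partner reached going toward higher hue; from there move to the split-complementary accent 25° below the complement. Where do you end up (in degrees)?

293°

+90° (square ↑): 108 + 90 = 198°
+180° (complement): 198 + 180 = 378 → 378 − 360 = 18°
+120° (triadic ↑): 18 + 120 = 138°
+155° (split-comp 25° ↓): 138 + 155 = 293°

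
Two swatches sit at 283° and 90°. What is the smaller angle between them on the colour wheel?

167°

|283 − 90| = 193.
The shorter arc is 360 − 193 = 167°.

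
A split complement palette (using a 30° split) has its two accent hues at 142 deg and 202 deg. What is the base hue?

352°

The accents sit 30° either side of the complement, so the complement is their short-arc midpoint on the wheel.
Short-arc midpoint of 142° and 202°: 172°.
Base is 180° from the complement: 172 − 180 = -8 → -8 + 360 = 352°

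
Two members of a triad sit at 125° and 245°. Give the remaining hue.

A triad spaces three hues 120° apart.
The full set is {5°, 125°, 245°}.

5°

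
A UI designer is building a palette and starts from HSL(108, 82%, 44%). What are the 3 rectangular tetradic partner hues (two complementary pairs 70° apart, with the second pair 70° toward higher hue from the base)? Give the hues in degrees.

A rectangular tetradic uses two complementary pairs 70° apart: offsets 0°, 70°, 180°, 250°.
108 + 70 = 178°
108 + 180 = 288°
108 + 250 = 358°

178°, 288°, and 358°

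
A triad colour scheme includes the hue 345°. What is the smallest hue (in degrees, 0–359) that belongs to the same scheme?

105°

A triad places three hues 120° apart.
The full set through 345° is {105°, 225°, 345°}.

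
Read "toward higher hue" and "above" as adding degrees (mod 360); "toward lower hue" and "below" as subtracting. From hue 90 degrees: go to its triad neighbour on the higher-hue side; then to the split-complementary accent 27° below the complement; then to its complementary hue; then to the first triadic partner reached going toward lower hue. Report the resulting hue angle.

triadic ↑ +120°: 90 + 120 = 210°
split-comp 27° ↓ +153°: 210 + 153 = 363 → 363 − 360 = 3°
complement +180°: 3 + 180 = 183°
triadic ↓ −120°: 183 − 120 = 63°

63°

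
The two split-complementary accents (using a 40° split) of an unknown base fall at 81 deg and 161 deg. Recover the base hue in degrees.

The accents sit 40° either side of the complement, so the complement is their short-arc midpoint on the wheel.
Short-arc midpoint of 81° and 161°: 121°.
Base is 180° from the complement: 121 − 180 = -59 → -59 + 360 = 301°

301°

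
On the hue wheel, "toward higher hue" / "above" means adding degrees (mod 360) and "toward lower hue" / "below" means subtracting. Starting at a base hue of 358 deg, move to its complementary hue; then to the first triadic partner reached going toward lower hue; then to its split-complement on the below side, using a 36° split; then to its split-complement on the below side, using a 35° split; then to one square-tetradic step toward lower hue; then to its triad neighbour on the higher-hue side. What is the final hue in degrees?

complement +180°: 358 + 180 = 538 → 538 − 360 = 178°
triadic ↓ −120°: 178 − 120 = 58°
split-comp 36° ↓ +144°: 58 + 144 = 202°
split-comp 35° ↓ +145°: 202 + 145 = 347°
square ↓ −90°: 347 − 90 = 257°
triadic ↑ +120°: 257 + 120 = 377 → 377 − 360 = 17°

17°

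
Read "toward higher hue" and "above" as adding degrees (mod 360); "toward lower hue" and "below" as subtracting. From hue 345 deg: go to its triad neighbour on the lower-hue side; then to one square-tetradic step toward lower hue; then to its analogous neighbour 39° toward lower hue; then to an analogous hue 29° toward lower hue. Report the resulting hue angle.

−120° (triadic ↓): 345 − 120 = 225°
−90° (square ↓): 225 − 90 = 135°
−39° (analog 39° ↓): 135 − 39 = 96°
−29° (analog 29° ↓): 96 − 29 = 67°

67°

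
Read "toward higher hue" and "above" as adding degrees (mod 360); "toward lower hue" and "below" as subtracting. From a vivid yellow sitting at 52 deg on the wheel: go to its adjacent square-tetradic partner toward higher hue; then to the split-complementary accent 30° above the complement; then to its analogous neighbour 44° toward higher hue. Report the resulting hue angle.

36°

square ↑ +90°: 52 + 90 = 142°
split-comp 30° ↑ +210°: 142 + 210 = 352°
analog 44° ↑ +44°: 352 + 44 = 396 → 396 − 360 = 36°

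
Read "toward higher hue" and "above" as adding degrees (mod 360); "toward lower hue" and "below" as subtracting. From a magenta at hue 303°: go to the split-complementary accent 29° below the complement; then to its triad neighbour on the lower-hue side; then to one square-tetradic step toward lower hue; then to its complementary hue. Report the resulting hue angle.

+151° (split-comp 29° ↓): 303 + 151 = 454 → 454 − 360 = 94°
−120° (triadic ↓): 94 − 120 = -26 → -26 + 360 = 334°
−90° (square ↓): 334 − 90 = 244°
+180° (complement): 244 + 180 = 424 → 424 − 360 = 64°

64°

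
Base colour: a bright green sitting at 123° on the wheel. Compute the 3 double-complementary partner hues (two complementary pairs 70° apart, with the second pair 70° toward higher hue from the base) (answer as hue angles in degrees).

193°, 303° and 13°

123 + 70 = 193°
123 + 180 = 303°
123 + 250 = 373 → 373 − 360 = 13°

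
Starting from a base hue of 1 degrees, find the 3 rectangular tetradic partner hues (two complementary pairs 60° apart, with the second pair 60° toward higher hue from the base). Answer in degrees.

A rectangular tetradic uses two complementary pairs 60° apart: offsets 0°, 60°, 180°, 240°.
1 + 60 = 61°
1 + 180 = 181°
1 + 240 = 241°

61°, 181°, 241°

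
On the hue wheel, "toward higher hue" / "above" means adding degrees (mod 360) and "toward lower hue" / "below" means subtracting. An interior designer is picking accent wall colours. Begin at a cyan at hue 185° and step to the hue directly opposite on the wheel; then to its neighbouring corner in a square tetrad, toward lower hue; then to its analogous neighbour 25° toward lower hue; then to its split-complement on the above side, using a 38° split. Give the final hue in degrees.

108°

complement +180°: 185 + 180 = 365 → 365 − 360 = 5°
square ↓ −90°: 5 − 90 = -85 → -85 + 360 = 275°
analog 25° ↓ −25°: 275 − 25 = 250°
split-comp 38° ↑ +218°: 250 + 218 = 468 → 468 − 360 = 108°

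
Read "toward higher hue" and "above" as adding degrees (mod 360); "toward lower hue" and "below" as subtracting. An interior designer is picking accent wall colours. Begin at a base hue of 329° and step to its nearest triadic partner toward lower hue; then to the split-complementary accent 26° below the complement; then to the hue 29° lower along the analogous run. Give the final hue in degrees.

334°

329 − 120 = 209°   (triadic ↓)
209 + 154 = 363 → 363 − 360 = 3°   (split-comp 26° ↓)
3 − 29 = -26 → -26 + 360 = 334°   (analog 29° ↓)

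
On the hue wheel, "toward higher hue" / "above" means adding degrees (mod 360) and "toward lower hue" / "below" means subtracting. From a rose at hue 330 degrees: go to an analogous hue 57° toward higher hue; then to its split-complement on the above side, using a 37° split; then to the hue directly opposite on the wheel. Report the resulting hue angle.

64°

330 + 57 = 387 → 387 − 360 = 27°   (analog 57° ↑)
27 + 217 = 244°   (split-comp 37° ↑)
244 + 180 = 424 → 424 − 360 = 64°   (complement)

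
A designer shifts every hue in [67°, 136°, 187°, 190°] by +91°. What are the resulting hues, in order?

67 + 91 = 158°
136 + 91 = 227°
187 + 91 = 278°
190 + 91 = 281°

158°, 227°, 278°, 281°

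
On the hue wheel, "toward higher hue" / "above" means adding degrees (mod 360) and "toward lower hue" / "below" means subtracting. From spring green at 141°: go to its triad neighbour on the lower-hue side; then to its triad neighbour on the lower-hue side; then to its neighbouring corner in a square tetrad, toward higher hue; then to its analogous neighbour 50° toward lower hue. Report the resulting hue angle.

301°

141 − 120 = 21°   (triadic ↓)
21 − 120 = -99 → -99 + 360 = 261°   (triadic ↓)
261 + 90 = 351°   (square ↑)
351 − 50 = 301°   (analog 50° ↓)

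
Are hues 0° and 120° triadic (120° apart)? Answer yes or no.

Angular distance: |0 − 120| = 120 = 120°.
Triadic (120° apart) requires 120°.

yes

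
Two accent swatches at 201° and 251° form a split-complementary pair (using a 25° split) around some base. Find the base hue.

The accents sit 25° either side of the complement, so the complement is their short-arc midpoint on the wheel.
Short-arc midpoint of 201° and 251°: 226°.
Base is 180° from the complement: 226 − 180 = 46°

46°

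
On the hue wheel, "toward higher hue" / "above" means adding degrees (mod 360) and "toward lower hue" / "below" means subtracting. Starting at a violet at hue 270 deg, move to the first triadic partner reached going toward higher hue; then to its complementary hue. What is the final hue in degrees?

210°

triadic ↑ +120°: 270 + 120 = 390 → 390 − 360 = 30°
complement +180°: 30 + 180 = 210°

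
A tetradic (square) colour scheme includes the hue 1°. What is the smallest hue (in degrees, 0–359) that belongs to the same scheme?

A square tetradic scheme places four hues every 90°.
The full set through 1° is {1°, 91°, 181°, 271°}.

1°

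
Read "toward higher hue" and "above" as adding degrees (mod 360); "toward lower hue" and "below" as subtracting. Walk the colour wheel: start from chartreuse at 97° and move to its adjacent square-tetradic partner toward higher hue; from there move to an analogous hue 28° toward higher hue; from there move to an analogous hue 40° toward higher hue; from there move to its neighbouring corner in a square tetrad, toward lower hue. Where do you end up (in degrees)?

165°

97 + 90 = 187°   (square ↑)
187 + 28 = 215°   (analog 28° ↑)
215 + 40 = 255°   (analog 40° ↑)
255 − 90 = 165°   (square ↓)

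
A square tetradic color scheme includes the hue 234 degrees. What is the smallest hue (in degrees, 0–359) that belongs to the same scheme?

A square tetradic scheme places four hues every 90°.
The full set through 234° is {54°, 144°, 234°, 324°}.

54°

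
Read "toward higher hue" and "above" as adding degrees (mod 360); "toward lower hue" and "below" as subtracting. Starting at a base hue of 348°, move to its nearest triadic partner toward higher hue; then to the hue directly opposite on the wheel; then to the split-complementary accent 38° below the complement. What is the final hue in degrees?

+120° (triadic ↑): 348 + 120 = 468 → 468 − 360 = 108°
+180° (complement): 108 + 180 = 288°
+142° (split-comp 38° ↓): 288 + 142 = 430 → 430 − 360 = 70°

70°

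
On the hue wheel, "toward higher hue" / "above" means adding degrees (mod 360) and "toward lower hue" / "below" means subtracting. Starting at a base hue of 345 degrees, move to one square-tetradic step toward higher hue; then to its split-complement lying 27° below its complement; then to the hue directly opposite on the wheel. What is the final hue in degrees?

48°

+90° (square ↑): 345 + 90 = 435 → 435 − 360 = 75°
+153° (split-comp 27° ↓): 75 + 153 = 228°
+180° (complement): 228 + 180 = 408 → 408 − 360 = 48°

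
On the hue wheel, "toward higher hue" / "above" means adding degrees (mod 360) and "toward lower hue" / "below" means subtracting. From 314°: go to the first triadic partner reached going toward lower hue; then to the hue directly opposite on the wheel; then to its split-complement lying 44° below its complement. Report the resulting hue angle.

−120° (triadic ↓): 314 − 120 = 194°
+180° (complement): 194 + 180 = 374 → 374 − 360 = 14°
+136° (split-comp 44° ↓): 14 + 136 = 150°

150°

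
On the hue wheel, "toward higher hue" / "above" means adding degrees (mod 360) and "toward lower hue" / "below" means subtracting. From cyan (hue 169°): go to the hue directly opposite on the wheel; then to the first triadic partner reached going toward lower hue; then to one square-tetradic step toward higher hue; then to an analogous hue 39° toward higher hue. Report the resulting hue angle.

complement +180°: 169 + 180 = 349°
triadic ↓ −120°: 349 − 120 = 229°
square ↑ +90°: 229 + 90 = 319°
analog 39° ↑ +39°: 319 + 39 = 358°

358°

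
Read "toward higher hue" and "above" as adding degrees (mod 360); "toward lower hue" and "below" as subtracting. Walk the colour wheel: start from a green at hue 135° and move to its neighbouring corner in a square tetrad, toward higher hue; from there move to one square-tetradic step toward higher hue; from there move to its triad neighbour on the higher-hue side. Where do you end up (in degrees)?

135 + 90 = 225°   (square ↑)
225 + 90 = 315°   (square ↑)
315 + 120 = 435 → 435 − 360 = 75°   (triadic ↑)

75°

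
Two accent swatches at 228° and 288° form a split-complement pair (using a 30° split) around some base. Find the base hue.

The accents sit 30° either side of the complement, so the complement is their short-arc midpoint on the wheel.
Short-arc midpoint of 228° and 288°: 258°.
Base is 180° from the complement: 258 − 180 = 78°

78°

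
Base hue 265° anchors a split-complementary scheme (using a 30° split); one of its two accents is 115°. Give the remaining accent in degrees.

Split-complementary hues sit 30° either side of the complement.
Complement of the base 265°: 265 + 180 = 445 → 445 − 360 = 85°
The given accent 115° is 30° one side of 85°; the other accent sits 30° the other side: 85 − 30 = 55°

55°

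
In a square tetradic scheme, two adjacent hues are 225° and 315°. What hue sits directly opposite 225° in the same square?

A square tetradic scheme places four hues 90° apart; opposite corners are 180° apart.
225 + 180 = 405 → 405 − 360 = 45°

45°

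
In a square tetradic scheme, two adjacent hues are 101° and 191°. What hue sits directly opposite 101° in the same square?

A square tetradic scheme places four hues 90° apart; opposite corners are 180° apart.
101 + 180 = 281°

281°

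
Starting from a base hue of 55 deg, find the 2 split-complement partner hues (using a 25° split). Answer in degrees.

Split-complementary hues sit 25° either side of the complement.
Complement of 55 deg: 55 + 180 = 235°
235 − 25 = 210°
235 + 25 = 260°

210° and 260°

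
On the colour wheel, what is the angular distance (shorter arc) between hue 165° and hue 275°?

|165 − 275| = 110.
110 ≤ 180, so the shorter arc is 110°.

110°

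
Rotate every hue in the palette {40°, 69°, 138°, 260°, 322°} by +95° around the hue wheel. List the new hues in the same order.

40 + 95 = 135°
69 + 95 = 164°
138 + 95 = 233°
260 + 95 = 355°
322 + 95 = 417 → 417 − 360 = 57°

135°, 164°, 233°, 355°, 57°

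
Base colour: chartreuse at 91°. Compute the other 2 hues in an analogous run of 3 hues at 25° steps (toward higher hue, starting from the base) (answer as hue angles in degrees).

116° and 141°

Analogous hues sit every 25° along the wheel.
91 + 25 = 116°
91 + 50 = 141°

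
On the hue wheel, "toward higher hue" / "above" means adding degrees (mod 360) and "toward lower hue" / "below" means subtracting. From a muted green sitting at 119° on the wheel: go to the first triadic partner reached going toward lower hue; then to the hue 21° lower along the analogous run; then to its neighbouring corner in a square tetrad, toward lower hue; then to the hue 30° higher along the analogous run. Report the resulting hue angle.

119 − 120 = -1 → -1 + 360 = 359°   (triadic ↓)
359 − 21 = 338°   (analog 21° ↓)
338 − 90 = 248°   (square ↓)
248 + 30 = 278°   (analog 30° ↑)

278°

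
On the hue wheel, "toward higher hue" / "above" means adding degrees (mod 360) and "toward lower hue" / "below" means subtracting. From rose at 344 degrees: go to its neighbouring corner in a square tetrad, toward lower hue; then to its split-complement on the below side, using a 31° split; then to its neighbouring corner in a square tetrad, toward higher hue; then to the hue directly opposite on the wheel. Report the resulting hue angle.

square ↓ −90°: 344 − 90 = 254°
split-comp 31° ↓ +149°: 254 + 149 = 403 → 403 − 360 = 43°
square ↑ +90°: 43 + 90 = 133°
complement +180°: 133 + 180 = 313°

313°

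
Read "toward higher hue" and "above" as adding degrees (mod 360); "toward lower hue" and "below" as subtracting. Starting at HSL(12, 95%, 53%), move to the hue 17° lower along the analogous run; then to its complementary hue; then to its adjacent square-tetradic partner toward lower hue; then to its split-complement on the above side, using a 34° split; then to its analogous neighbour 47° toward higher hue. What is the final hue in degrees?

−17° (analog 17° ↓): 12 − 17 = -5 → -5 + 360 = 355°
+180° (complement): 355 + 180 = 535 → 535 − 360 = 175°
−90° (square ↓): 175 − 90 = 85°
+214° (split-comp 34° ↑): 85 + 214 = 299°
+47° (analog 47° ↑): 299 + 47 = 346°

346°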